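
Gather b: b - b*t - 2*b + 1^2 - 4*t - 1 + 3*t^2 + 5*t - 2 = b*(-t - 1) + 3*t^2 + t - 2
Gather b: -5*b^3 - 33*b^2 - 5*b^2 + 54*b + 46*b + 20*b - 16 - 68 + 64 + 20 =-5*b^3 - 38*b^2 + 120*b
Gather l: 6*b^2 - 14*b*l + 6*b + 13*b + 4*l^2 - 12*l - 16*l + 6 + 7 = 6*b^2 + 19*b + 4*l^2 + l*(-14*b - 28) + 13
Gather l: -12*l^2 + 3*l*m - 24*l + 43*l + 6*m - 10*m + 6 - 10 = -12*l^2 + l*(3*m + 19) - 4*m - 4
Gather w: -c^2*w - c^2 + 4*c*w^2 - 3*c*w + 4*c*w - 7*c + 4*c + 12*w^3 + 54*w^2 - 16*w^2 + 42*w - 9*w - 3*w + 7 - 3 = -c^2 - 3*c + 12*w^3 + w^2*(4*c + 38) + w*(-c^2 + c + 30) + 4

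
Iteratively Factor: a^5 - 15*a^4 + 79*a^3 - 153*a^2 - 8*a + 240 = (a - 5)*(a^4 - 10*a^3 + 29*a^2 - 8*a - 48) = (a - 5)*(a + 1)*(a^3 - 11*a^2 + 40*a - 48) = (a - 5)*(a - 4)*(a + 1)*(a^2 - 7*a + 12) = (a - 5)*(a - 4)*(a - 3)*(a + 1)*(a - 4)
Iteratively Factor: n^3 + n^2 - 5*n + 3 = (n + 3)*(n^2 - 2*n + 1) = (n - 1)*(n + 3)*(n - 1)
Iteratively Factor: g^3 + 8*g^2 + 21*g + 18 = (g + 3)*(g^2 + 5*g + 6) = (g + 2)*(g + 3)*(g + 3)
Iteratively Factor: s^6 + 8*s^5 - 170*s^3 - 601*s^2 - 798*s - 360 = (s - 5)*(s^5 + 13*s^4 + 65*s^3 + 155*s^2 + 174*s + 72) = (s - 5)*(s + 1)*(s^4 + 12*s^3 + 53*s^2 + 102*s + 72) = (s - 5)*(s + 1)*(s + 3)*(s^3 + 9*s^2 + 26*s + 24) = (s - 5)*(s + 1)*(s + 3)*(s + 4)*(s^2 + 5*s + 6) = (s - 5)*(s + 1)*(s + 3)^2*(s + 4)*(s + 2)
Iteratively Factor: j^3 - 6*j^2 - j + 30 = (j - 3)*(j^2 - 3*j - 10) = (j - 3)*(j + 2)*(j - 5)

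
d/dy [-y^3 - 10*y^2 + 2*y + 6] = -3*y^2 - 20*y + 2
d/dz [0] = 0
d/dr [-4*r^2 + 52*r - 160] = 52 - 8*r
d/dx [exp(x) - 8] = exp(x)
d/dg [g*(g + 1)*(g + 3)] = 3*g^2 + 8*g + 3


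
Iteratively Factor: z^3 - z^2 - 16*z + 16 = (z - 1)*(z^2 - 16) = (z - 1)*(z + 4)*(z - 4)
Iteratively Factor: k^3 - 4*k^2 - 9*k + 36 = (k - 4)*(k^2 - 9) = (k - 4)*(k + 3)*(k - 3)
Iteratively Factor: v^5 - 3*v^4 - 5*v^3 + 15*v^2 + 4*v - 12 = (v - 3)*(v^4 - 5*v^2 + 4) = (v - 3)*(v + 2)*(v^3 - 2*v^2 - v + 2) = (v - 3)*(v - 1)*(v + 2)*(v^2 - v - 2) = (v - 3)*(v - 1)*(v + 1)*(v + 2)*(v - 2)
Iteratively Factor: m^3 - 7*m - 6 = (m + 1)*(m^2 - m - 6) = (m - 3)*(m + 1)*(m + 2)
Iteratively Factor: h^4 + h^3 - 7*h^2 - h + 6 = (h + 1)*(h^3 - 7*h + 6) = (h + 1)*(h + 3)*(h^2 - 3*h + 2) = (h - 2)*(h + 1)*(h + 3)*(h - 1)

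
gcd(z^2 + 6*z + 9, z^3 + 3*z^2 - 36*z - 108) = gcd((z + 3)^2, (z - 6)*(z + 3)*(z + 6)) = z + 3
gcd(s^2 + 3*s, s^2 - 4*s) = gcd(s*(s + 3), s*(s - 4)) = s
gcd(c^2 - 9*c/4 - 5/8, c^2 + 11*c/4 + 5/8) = c + 1/4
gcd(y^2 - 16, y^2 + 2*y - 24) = y - 4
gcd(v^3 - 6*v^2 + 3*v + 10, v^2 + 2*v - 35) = v - 5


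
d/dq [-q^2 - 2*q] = -2*q - 2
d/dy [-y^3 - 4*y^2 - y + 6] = -3*y^2 - 8*y - 1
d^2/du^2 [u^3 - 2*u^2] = 6*u - 4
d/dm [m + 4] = 1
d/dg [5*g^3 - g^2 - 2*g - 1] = 15*g^2 - 2*g - 2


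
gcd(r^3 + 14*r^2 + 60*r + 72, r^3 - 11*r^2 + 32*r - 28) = 1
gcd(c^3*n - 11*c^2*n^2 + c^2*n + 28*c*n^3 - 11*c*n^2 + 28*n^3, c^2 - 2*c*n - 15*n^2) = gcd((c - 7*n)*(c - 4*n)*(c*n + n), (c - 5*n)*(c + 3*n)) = 1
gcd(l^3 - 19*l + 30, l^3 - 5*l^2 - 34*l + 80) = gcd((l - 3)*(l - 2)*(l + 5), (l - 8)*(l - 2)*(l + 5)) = l^2 + 3*l - 10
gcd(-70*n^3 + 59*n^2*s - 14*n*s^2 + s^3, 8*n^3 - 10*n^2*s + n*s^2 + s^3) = -2*n + s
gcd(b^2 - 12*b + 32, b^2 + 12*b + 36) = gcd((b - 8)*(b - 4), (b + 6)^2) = 1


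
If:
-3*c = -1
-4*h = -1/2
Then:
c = 1/3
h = 1/8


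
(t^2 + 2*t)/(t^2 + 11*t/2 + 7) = 2*t/(2*t + 7)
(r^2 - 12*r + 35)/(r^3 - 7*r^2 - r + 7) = (r - 5)/(r^2 - 1)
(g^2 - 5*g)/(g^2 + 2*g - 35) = g/(g + 7)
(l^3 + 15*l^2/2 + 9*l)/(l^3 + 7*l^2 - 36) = l*(2*l + 3)/(2*(l^2 + l - 6))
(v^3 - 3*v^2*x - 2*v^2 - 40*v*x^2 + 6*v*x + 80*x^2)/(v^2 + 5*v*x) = v - 8*x - 2 + 16*x/v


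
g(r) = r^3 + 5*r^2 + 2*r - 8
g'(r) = 3*r^2 + 10*r + 2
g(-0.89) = -6.52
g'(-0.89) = -4.52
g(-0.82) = -6.83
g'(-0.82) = -4.18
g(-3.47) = 3.48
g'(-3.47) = 3.42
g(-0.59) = -7.64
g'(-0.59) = -2.86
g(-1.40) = -3.74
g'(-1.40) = -6.12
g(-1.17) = -5.10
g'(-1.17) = -5.59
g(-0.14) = -8.18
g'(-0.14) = 0.66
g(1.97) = 22.99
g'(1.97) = 33.34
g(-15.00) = -2288.00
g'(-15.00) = 527.00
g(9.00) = 1144.00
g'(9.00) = 335.00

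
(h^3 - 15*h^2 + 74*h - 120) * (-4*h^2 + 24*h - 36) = -4*h^5 + 84*h^4 - 692*h^3 + 2796*h^2 - 5544*h + 4320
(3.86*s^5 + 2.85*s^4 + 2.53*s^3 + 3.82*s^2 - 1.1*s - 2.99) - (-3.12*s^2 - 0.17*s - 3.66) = 3.86*s^5 + 2.85*s^4 + 2.53*s^3 + 6.94*s^2 - 0.93*s + 0.67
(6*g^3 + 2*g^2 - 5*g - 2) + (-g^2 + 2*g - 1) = 6*g^3 + g^2 - 3*g - 3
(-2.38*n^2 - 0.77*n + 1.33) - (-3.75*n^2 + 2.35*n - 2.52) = 1.37*n^2 - 3.12*n + 3.85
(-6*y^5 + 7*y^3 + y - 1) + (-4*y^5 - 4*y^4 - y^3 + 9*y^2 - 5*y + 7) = -10*y^5 - 4*y^4 + 6*y^3 + 9*y^2 - 4*y + 6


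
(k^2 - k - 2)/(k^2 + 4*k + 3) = (k - 2)/(k + 3)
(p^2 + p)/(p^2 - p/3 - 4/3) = 3*p/(3*p - 4)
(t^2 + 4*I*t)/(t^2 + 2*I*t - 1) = t*(t + 4*I)/(t^2 + 2*I*t - 1)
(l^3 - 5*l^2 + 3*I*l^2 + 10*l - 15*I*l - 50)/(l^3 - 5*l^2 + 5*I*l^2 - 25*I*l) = (l - 2*I)/l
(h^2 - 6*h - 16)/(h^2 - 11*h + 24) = (h + 2)/(h - 3)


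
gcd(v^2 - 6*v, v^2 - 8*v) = v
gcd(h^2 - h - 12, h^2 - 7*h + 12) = h - 4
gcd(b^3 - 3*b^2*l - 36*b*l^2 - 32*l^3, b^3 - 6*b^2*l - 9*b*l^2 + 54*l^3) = 1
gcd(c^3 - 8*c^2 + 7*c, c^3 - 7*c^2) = c^2 - 7*c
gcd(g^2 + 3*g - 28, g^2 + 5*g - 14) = g + 7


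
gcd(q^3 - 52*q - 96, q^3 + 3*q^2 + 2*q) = q + 2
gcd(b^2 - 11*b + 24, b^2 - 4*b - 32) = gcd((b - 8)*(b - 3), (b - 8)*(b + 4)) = b - 8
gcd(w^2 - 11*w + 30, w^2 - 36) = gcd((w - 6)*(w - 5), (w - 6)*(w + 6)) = w - 6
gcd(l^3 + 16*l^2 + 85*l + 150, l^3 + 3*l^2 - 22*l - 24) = l + 6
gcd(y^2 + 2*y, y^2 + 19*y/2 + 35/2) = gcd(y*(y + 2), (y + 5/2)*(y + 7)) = 1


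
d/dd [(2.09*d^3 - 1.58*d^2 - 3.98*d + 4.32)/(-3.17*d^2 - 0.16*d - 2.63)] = (-6.6253*d^4 - 0.668799999999999*d^3 - 28.8539*d^2 + 35.6996*d + 11.1586)/(10.0489*d^4 + 1.0144*d^3 + 16.6998*d^2 + 0.8416*d + 6.9169)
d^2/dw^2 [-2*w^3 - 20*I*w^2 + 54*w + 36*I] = -12*w - 40*I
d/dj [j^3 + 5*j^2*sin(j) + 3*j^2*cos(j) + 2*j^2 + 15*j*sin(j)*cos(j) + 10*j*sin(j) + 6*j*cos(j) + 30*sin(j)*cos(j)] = -3*j^2*sin(j) + 5*j^2*cos(j) + 3*j^2 + 4*j*sin(j) + 16*j*cos(j) + 15*j*cos(2*j) + 4*j + 10*sin(j) + 15*sin(2*j)/2 + 6*cos(j) + 30*cos(2*j)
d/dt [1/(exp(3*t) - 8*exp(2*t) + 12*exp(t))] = (-3*exp(2*t) + 16*exp(t) - 12)*exp(-t)/(exp(2*t) - 8*exp(t) + 12)^2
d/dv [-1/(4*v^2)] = 1/(2*v^3)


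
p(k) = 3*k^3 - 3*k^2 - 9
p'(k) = 9*k^2 - 6*k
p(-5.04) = -469.28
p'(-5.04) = 258.85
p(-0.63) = -10.94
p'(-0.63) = 7.35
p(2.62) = 24.36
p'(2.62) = 46.06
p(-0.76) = -12.05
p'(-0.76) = 9.76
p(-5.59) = -626.77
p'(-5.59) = 314.77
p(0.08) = -9.02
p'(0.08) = -0.42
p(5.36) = 366.78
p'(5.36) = 226.41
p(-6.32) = -886.14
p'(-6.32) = 397.40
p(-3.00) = -117.00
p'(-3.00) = 99.00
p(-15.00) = -10809.00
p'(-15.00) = 2115.00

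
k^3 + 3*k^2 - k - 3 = (k - 1)*(k + 1)*(k + 3)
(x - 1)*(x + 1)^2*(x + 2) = x^4 + 3*x^3 + x^2 - 3*x - 2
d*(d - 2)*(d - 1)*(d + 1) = d^4 - 2*d^3 - d^2 + 2*d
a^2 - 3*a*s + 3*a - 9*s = (a + 3)*(a - 3*s)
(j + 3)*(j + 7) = j^2 + 10*j + 21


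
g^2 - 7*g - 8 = (g - 8)*(g + 1)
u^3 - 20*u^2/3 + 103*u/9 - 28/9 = (u - 4)*(u - 7/3)*(u - 1/3)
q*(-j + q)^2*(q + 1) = j^2*q^2 + j^2*q - 2*j*q^3 - 2*j*q^2 + q^4 + q^3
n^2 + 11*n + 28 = (n + 4)*(n + 7)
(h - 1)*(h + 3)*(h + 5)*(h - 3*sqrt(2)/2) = h^4 - 3*sqrt(2)*h^3/2 + 7*h^3 - 21*sqrt(2)*h^2/2 + 7*h^2 - 15*h - 21*sqrt(2)*h/2 + 45*sqrt(2)/2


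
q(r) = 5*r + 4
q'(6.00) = 5.00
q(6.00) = 34.00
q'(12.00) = 5.00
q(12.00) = 64.00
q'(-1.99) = 5.00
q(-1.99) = -5.95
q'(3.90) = 5.00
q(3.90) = 23.50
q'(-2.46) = 5.00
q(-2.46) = -8.30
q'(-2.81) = 5.00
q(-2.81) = -10.05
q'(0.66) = 5.00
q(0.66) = 7.30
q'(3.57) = 5.00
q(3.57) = 21.85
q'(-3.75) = 5.00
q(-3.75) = -14.75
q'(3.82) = 5.00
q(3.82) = 23.10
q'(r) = 5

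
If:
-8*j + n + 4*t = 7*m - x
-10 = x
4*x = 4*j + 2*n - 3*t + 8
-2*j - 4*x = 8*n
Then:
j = 6*t/7 - 116/7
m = 922/49 - 43*t/98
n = 64/7 - 3*t/14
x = -10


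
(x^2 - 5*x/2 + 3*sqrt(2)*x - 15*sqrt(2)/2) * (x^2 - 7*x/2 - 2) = x^4 - 6*x^3 + 3*sqrt(2)*x^3 - 18*sqrt(2)*x^2 + 27*x^2/4 + 5*x + 81*sqrt(2)*x/4 + 15*sqrt(2)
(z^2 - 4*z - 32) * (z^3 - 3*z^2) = z^5 - 7*z^4 - 20*z^3 + 96*z^2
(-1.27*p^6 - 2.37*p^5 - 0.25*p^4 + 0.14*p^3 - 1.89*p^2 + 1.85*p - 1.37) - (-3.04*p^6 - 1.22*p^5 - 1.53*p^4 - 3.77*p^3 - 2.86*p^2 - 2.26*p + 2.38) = 1.77*p^6 - 1.15*p^5 + 1.28*p^4 + 3.91*p^3 + 0.97*p^2 + 4.11*p - 3.75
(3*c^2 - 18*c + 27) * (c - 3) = 3*c^3 - 27*c^2 + 81*c - 81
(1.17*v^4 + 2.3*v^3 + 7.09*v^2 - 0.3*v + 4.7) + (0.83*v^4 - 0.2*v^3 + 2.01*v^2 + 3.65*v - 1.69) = 2.0*v^4 + 2.1*v^3 + 9.1*v^2 + 3.35*v + 3.01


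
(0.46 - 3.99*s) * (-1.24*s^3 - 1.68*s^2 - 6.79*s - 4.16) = 4.9476*s^4 + 6.1328*s^3 + 26.3193*s^2 + 13.475*s - 1.9136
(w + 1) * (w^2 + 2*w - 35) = w^3 + 3*w^2 - 33*w - 35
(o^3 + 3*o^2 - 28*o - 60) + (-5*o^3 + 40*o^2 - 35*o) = -4*o^3 + 43*o^2 - 63*o - 60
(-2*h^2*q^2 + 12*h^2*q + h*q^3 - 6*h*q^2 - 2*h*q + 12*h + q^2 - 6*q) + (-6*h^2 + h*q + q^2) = -2*h^2*q^2 + 12*h^2*q - 6*h^2 + h*q^3 - 6*h*q^2 - h*q + 12*h + 2*q^2 - 6*q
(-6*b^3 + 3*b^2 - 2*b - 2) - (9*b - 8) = -6*b^3 + 3*b^2 - 11*b + 6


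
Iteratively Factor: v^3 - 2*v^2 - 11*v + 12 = (v - 4)*(v^2 + 2*v - 3) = (v - 4)*(v - 1)*(v + 3)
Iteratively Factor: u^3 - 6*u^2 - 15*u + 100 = (u + 4)*(u^2 - 10*u + 25) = (u - 5)*(u + 4)*(u - 5)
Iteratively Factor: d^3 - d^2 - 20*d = (d)*(d^2 - d - 20) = d*(d - 5)*(d + 4)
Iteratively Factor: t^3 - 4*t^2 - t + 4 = (t + 1)*(t^2 - 5*t + 4) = (t - 1)*(t + 1)*(t - 4)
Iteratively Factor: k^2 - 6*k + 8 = (k - 2)*(k - 4)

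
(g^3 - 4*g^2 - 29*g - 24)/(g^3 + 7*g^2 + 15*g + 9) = (g - 8)/(g + 3)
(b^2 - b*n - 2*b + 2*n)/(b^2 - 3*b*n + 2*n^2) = (b - 2)/(b - 2*n)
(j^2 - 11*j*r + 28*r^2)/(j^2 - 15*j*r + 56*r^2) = (-j + 4*r)/(-j + 8*r)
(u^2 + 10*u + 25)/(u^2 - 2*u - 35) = (u + 5)/(u - 7)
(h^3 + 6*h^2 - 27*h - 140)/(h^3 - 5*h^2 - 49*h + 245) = (h + 4)/(h - 7)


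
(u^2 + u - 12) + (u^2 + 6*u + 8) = 2*u^2 + 7*u - 4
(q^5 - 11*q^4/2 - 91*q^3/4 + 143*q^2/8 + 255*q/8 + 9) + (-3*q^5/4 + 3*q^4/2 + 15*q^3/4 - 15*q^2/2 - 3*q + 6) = q^5/4 - 4*q^4 - 19*q^3 + 83*q^2/8 + 231*q/8 + 15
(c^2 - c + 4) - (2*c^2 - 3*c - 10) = -c^2 + 2*c + 14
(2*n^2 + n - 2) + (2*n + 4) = 2*n^2 + 3*n + 2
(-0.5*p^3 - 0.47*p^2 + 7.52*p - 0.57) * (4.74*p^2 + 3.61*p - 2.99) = -2.37*p^5 - 4.0328*p^4 + 35.4431*p^3 + 25.8507*p^2 - 24.5425*p + 1.7043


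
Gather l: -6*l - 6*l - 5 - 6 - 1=-12*l - 12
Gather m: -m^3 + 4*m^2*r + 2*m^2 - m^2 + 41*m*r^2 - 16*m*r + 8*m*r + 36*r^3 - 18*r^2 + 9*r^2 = -m^3 + m^2*(4*r + 1) + m*(41*r^2 - 8*r) + 36*r^3 - 9*r^2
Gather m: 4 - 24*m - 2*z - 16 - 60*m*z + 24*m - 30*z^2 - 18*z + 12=-60*m*z - 30*z^2 - 20*z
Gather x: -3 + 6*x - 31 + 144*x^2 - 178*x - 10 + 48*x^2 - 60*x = 192*x^2 - 232*x - 44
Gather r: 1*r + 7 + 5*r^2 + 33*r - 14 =5*r^2 + 34*r - 7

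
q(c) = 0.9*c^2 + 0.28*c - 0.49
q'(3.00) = 5.68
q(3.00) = 8.45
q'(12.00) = 21.88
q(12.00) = 132.47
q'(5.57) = 10.31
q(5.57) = 28.99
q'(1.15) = 2.35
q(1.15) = 1.02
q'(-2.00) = -3.32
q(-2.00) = 2.55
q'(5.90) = 10.90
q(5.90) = 32.49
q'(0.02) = 0.32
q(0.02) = -0.48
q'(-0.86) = -1.27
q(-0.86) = -0.07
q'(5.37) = 9.95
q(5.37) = 26.97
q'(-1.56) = -2.53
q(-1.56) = 1.26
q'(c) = 1.8*c + 0.28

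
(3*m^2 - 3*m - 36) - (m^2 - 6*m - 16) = 2*m^2 + 3*m - 20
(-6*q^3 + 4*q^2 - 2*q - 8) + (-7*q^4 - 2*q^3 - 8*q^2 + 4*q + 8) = -7*q^4 - 8*q^3 - 4*q^2 + 2*q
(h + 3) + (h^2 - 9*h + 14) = h^2 - 8*h + 17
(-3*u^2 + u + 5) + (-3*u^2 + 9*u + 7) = -6*u^2 + 10*u + 12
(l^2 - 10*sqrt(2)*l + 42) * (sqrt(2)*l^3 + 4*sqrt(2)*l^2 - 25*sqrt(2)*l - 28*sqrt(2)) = sqrt(2)*l^5 - 20*l^4 + 4*sqrt(2)*l^4 - 80*l^3 + 17*sqrt(2)*l^3 + 140*sqrt(2)*l^2 + 500*l^2 - 1050*sqrt(2)*l + 560*l - 1176*sqrt(2)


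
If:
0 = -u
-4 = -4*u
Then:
No Solution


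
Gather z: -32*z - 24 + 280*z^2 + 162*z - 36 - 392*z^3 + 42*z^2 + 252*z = -392*z^3 + 322*z^2 + 382*z - 60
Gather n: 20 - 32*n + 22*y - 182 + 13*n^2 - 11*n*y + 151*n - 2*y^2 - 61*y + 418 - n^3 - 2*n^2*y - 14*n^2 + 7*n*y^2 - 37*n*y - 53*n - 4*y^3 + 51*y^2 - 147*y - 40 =-n^3 + n^2*(-2*y - 1) + n*(7*y^2 - 48*y + 66) - 4*y^3 + 49*y^2 - 186*y + 216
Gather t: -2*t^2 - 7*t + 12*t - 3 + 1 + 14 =-2*t^2 + 5*t + 12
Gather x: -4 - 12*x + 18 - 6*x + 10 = 24 - 18*x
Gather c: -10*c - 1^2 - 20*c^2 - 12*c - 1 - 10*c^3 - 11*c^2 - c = -10*c^3 - 31*c^2 - 23*c - 2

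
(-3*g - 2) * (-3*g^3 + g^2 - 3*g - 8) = 9*g^4 + 3*g^3 + 7*g^2 + 30*g + 16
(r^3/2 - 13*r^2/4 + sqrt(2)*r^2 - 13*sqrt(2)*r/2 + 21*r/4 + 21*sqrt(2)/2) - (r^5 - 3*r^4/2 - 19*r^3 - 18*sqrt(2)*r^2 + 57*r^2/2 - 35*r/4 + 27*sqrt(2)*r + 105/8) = -r^5 + 3*r^4/2 + 39*r^3/2 - 127*r^2/4 + 19*sqrt(2)*r^2 - 67*sqrt(2)*r/2 + 14*r - 105/8 + 21*sqrt(2)/2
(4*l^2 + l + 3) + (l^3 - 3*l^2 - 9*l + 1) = l^3 + l^2 - 8*l + 4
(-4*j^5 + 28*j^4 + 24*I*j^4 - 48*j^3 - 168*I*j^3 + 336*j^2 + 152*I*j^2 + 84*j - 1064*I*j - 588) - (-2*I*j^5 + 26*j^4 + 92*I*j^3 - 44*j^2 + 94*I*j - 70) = -4*j^5 + 2*I*j^5 + 2*j^4 + 24*I*j^4 - 48*j^3 - 260*I*j^3 + 380*j^2 + 152*I*j^2 + 84*j - 1158*I*j - 518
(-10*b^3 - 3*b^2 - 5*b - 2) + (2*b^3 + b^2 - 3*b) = -8*b^3 - 2*b^2 - 8*b - 2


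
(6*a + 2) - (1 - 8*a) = 14*a + 1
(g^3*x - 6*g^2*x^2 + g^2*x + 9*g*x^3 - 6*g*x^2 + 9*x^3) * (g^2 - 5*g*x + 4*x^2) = g^5*x - 11*g^4*x^2 + g^4*x + 43*g^3*x^3 - 11*g^3*x^2 - 69*g^2*x^4 + 43*g^2*x^3 + 36*g*x^5 - 69*g*x^4 + 36*x^5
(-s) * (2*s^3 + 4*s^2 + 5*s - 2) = -2*s^4 - 4*s^3 - 5*s^2 + 2*s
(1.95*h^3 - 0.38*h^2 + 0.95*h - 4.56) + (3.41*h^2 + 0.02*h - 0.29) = 1.95*h^3 + 3.03*h^2 + 0.97*h - 4.85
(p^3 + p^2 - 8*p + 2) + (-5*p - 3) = p^3 + p^2 - 13*p - 1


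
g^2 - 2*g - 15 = (g - 5)*(g + 3)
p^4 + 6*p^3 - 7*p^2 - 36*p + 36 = (p - 2)*(p - 1)*(p + 3)*(p + 6)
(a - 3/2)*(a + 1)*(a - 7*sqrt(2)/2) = a^3 - 7*sqrt(2)*a^2/2 - a^2/2 - 3*a/2 + 7*sqrt(2)*a/4 + 21*sqrt(2)/4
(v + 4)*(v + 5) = v^2 + 9*v + 20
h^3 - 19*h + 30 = (h - 3)*(h - 2)*(h + 5)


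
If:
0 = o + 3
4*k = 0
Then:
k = 0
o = -3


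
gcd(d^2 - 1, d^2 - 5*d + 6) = 1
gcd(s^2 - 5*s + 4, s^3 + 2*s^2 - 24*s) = s - 4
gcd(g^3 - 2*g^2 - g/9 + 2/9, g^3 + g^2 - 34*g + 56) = g - 2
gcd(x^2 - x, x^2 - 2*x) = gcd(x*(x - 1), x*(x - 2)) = x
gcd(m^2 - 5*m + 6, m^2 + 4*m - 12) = m - 2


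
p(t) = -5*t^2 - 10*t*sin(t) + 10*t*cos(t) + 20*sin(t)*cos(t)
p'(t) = -10*t*sin(t) - 10*t*cos(t) - 10*t - 20*sin(t)^2 - 10*sin(t) + 20*cos(t)^2 + 10*cos(t)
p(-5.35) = -122.41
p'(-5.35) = 120.43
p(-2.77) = -15.85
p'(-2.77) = 0.87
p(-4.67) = -61.25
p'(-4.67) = 61.04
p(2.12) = -60.53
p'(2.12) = -51.07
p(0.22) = 5.68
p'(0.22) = 20.84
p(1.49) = -23.14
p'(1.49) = -59.85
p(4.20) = -63.64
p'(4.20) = 8.62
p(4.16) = -64.01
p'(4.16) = 9.92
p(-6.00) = -215.48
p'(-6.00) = 158.06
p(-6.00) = -215.48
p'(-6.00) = 158.06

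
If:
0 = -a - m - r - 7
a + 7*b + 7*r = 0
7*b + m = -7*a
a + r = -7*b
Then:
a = 7/5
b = -1/5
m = -42/5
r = 0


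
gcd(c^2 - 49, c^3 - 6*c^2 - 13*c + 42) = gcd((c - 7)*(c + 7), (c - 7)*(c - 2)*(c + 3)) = c - 7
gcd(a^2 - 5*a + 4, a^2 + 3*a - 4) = a - 1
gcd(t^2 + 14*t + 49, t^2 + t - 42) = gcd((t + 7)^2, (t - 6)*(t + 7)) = t + 7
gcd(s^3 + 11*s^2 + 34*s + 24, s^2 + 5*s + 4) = s^2 + 5*s + 4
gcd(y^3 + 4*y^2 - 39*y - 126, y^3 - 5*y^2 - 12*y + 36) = y^2 - 3*y - 18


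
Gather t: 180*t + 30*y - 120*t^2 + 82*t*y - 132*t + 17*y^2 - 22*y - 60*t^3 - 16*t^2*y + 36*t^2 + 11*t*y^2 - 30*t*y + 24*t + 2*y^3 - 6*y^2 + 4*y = -60*t^3 + t^2*(-16*y - 84) + t*(11*y^2 + 52*y + 72) + 2*y^3 + 11*y^2 + 12*y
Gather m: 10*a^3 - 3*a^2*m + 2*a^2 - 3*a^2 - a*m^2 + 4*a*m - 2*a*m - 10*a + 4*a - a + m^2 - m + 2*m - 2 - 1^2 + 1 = 10*a^3 - a^2 - 7*a + m^2*(1 - a) + m*(-3*a^2 + 2*a + 1) - 2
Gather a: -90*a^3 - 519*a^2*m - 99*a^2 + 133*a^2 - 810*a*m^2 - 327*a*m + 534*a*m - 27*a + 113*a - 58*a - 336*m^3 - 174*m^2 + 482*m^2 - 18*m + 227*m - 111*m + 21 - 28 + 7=-90*a^3 + a^2*(34 - 519*m) + a*(-810*m^2 + 207*m + 28) - 336*m^3 + 308*m^2 + 98*m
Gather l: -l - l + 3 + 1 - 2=2 - 2*l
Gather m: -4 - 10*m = -10*m - 4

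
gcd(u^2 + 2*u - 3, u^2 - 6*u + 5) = u - 1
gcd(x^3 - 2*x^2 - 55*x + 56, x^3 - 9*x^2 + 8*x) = x^2 - 9*x + 8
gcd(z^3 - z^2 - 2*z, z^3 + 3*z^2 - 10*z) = z^2 - 2*z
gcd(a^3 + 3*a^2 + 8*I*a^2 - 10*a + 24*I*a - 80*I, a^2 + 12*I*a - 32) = a + 8*I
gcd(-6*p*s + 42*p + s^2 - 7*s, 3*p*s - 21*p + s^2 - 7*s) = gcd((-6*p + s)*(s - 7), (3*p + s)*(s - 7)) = s - 7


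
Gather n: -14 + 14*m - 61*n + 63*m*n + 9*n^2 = 14*m + 9*n^2 + n*(63*m - 61) - 14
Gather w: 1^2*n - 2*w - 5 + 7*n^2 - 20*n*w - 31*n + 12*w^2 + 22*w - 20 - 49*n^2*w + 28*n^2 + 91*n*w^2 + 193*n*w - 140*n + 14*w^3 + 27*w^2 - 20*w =35*n^2 - 170*n + 14*w^3 + w^2*(91*n + 39) + w*(-49*n^2 + 173*n) - 25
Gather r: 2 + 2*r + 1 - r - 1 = r + 2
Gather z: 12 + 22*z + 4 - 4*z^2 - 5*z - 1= -4*z^2 + 17*z + 15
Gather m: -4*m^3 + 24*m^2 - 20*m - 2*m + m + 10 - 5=-4*m^3 + 24*m^2 - 21*m + 5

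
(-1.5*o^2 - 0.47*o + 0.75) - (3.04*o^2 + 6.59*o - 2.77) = -4.54*o^2 - 7.06*o + 3.52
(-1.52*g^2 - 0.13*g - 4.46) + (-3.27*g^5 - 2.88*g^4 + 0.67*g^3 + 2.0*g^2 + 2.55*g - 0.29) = -3.27*g^5 - 2.88*g^4 + 0.67*g^3 + 0.48*g^2 + 2.42*g - 4.75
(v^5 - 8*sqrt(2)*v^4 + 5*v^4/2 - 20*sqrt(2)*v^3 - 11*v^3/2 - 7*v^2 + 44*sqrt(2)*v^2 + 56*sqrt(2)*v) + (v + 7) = v^5 - 8*sqrt(2)*v^4 + 5*v^4/2 - 20*sqrt(2)*v^3 - 11*v^3/2 - 7*v^2 + 44*sqrt(2)*v^2 + v + 56*sqrt(2)*v + 7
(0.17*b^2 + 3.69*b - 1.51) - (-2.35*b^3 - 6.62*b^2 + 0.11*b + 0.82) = 2.35*b^3 + 6.79*b^2 + 3.58*b - 2.33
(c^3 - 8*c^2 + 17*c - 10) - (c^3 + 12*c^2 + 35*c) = -20*c^2 - 18*c - 10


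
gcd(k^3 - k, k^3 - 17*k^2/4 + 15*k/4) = k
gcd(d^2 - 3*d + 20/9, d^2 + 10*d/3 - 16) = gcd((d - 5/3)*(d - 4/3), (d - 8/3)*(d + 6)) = 1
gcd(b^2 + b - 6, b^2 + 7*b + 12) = b + 3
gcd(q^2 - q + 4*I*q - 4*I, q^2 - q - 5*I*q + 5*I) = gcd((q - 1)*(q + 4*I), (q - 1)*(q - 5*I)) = q - 1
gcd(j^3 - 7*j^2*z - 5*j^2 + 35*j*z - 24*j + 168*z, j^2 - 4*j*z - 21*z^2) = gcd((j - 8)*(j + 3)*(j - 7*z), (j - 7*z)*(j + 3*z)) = -j + 7*z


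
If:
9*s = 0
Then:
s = 0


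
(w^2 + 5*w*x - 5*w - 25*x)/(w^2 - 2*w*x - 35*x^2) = (5 - w)/(-w + 7*x)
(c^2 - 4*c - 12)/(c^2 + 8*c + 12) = (c - 6)/(c + 6)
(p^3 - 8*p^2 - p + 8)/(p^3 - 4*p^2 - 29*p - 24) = (p - 1)/(p + 3)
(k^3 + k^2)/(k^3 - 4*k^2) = (k + 1)/(k - 4)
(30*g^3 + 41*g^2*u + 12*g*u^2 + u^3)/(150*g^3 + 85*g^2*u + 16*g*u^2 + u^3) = (g + u)/(5*g + u)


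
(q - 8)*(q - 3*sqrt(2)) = q^2 - 8*q - 3*sqrt(2)*q + 24*sqrt(2)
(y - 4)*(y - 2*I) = y^2 - 4*y - 2*I*y + 8*I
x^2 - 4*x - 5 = (x - 5)*(x + 1)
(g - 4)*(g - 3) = g^2 - 7*g + 12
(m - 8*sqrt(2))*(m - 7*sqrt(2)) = m^2 - 15*sqrt(2)*m + 112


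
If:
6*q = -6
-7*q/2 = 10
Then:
No Solution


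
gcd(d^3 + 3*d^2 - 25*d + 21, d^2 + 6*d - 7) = d^2 + 6*d - 7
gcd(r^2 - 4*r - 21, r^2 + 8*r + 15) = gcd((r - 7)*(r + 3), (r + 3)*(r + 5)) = r + 3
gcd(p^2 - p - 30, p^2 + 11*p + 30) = p + 5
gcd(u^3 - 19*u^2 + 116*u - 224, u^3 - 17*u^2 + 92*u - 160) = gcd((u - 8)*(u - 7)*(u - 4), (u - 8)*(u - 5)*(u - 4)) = u^2 - 12*u + 32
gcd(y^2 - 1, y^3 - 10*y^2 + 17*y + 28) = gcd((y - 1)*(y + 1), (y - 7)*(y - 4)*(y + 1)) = y + 1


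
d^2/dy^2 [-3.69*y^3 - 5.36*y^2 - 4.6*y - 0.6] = -22.14*y - 10.72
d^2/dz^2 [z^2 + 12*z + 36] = 2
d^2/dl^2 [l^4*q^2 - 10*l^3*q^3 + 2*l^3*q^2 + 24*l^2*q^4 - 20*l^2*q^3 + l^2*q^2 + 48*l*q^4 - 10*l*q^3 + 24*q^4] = q^2*(12*l^2 - 60*l*q + 12*l + 48*q^2 - 40*q + 2)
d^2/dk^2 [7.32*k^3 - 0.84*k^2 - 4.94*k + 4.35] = 43.92*k - 1.68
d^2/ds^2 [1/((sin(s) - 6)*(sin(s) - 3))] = (-4*sin(s)^4 + 27*sin(s)^3 - 3*sin(s)^2 - 216*sin(s) + 126)/((sin(s) - 6)^3*(sin(s) - 3)^3)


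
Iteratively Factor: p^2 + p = (p)*(p + 1)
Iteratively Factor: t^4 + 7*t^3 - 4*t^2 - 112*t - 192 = (t + 4)*(t^3 + 3*t^2 - 16*t - 48) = (t + 3)*(t + 4)*(t^2 - 16) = (t + 3)*(t + 4)^2*(t - 4)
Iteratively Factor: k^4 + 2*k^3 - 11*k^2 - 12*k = (k + 4)*(k^3 - 2*k^2 - 3*k) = (k + 1)*(k + 4)*(k^2 - 3*k) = k*(k + 1)*(k + 4)*(k - 3)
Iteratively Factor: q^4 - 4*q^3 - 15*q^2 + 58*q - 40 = (q - 5)*(q^3 + q^2 - 10*q + 8) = (q - 5)*(q - 1)*(q^2 + 2*q - 8) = (q - 5)*(q - 2)*(q - 1)*(q + 4)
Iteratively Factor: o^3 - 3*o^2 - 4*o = (o - 4)*(o^2 + o) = o*(o - 4)*(o + 1)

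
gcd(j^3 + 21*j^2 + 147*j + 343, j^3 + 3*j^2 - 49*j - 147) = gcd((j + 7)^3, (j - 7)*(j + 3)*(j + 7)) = j + 7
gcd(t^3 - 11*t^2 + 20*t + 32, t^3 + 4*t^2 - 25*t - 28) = t^2 - 3*t - 4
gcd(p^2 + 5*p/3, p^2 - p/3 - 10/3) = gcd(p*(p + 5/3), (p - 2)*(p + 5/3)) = p + 5/3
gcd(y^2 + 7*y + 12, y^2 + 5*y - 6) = 1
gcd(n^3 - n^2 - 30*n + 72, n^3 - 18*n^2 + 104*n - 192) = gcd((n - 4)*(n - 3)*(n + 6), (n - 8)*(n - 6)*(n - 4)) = n - 4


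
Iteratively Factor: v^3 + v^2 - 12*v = (v - 3)*(v^2 + 4*v) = (v - 3)*(v + 4)*(v)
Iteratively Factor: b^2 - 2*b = (b - 2)*(b)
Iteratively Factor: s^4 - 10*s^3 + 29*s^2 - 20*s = (s - 4)*(s^3 - 6*s^2 + 5*s) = (s - 4)*(s - 1)*(s^2 - 5*s) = (s - 5)*(s - 4)*(s - 1)*(s)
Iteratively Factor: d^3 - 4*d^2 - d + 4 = (d + 1)*(d^2 - 5*d + 4) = (d - 4)*(d + 1)*(d - 1)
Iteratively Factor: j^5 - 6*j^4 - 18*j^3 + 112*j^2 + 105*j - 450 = (j + 3)*(j^4 - 9*j^3 + 9*j^2 + 85*j - 150) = (j - 2)*(j + 3)*(j^3 - 7*j^2 - 5*j + 75) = (j - 5)*(j - 2)*(j + 3)*(j^2 - 2*j - 15) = (j - 5)*(j - 2)*(j + 3)^2*(j - 5)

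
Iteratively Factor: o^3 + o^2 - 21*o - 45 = (o - 5)*(o^2 + 6*o + 9) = (o - 5)*(o + 3)*(o + 3)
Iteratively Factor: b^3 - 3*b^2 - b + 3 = (b + 1)*(b^2 - 4*b + 3) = (b - 3)*(b + 1)*(b - 1)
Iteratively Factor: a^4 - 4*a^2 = (a)*(a^3 - 4*a) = a*(a + 2)*(a^2 - 2*a) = a^2*(a + 2)*(a - 2)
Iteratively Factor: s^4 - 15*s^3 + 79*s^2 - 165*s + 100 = (s - 1)*(s^3 - 14*s^2 + 65*s - 100) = (s - 4)*(s - 1)*(s^2 - 10*s + 25) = (s - 5)*(s - 4)*(s - 1)*(s - 5)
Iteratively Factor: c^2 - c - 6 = (c - 3)*(c + 2)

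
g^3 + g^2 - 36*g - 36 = (g - 6)*(g + 1)*(g + 6)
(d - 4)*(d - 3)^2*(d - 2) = d^4 - 12*d^3 + 53*d^2 - 102*d + 72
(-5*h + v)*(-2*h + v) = 10*h^2 - 7*h*v + v^2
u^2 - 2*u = u*(u - 2)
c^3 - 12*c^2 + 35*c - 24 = (c - 8)*(c - 3)*(c - 1)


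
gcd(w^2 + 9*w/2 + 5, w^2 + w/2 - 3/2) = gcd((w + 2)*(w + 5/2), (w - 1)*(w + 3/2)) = 1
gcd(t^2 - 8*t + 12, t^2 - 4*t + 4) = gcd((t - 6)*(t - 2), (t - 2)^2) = t - 2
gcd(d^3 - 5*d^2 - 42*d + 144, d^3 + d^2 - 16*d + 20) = 1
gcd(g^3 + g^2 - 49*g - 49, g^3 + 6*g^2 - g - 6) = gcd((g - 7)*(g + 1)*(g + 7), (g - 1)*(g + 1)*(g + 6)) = g + 1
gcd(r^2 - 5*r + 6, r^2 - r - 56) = 1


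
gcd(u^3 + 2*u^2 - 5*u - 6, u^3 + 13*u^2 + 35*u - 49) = 1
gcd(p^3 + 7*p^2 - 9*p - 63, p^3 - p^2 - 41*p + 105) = p^2 + 4*p - 21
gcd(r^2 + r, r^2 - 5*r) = r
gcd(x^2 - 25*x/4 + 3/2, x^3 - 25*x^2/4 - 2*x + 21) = x - 6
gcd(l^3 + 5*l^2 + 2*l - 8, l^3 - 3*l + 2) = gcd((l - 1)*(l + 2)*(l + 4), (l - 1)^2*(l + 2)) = l^2 + l - 2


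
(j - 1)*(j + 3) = j^2 + 2*j - 3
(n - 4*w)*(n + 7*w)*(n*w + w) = n^3*w + 3*n^2*w^2 + n^2*w - 28*n*w^3 + 3*n*w^2 - 28*w^3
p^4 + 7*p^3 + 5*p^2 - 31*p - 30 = (p - 2)*(p + 1)*(p + 3)*(p + 5)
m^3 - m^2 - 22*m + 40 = (m - 4)*(m - 2)*(m + 5)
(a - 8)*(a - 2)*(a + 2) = a^3 - 8*a^2 - 4*a + 32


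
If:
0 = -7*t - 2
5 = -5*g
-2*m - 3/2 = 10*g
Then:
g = -1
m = 17/4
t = -2/7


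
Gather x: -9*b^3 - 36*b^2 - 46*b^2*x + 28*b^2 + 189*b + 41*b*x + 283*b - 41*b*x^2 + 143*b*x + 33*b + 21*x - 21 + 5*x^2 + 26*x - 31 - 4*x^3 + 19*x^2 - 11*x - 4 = -9*b^3 - 8*b^2 + 505*b - 4*x^3 + x^2*(24 - 41*b) + x*(-46*b^2 + 184*b + 36) - 56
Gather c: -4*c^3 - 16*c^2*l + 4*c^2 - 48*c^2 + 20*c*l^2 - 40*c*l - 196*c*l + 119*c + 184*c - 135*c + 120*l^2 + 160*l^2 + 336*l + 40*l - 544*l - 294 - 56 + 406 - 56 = -4*c^3 + c^2*(-16*l - 44) + c*(20*l^2 - 236*l + 168) + 280*l^2 - 168*l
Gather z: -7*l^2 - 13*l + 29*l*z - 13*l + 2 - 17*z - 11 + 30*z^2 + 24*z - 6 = -7*l^2 - 26*l + 30*z^2 + z*(29*l + 7) - 15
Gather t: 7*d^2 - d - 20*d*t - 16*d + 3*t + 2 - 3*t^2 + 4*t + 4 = 7*d^2 - 17*d - 3*t^2 + t*(7 - 20*d) + 6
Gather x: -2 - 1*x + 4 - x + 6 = 8 - 2*x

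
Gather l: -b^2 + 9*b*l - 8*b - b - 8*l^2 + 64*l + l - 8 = -b^2 - 9*b - 8*l^2 + l*(9*b + 65) - 8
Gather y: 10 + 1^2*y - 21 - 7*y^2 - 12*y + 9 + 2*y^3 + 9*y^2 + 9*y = 2*y^3 + 2*y^2 - 2*y - 2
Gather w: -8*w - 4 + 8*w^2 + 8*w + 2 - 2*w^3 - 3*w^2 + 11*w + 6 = -2*w^3 + 5*w^2 + 11*w + 4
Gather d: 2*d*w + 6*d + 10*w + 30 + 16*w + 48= d*(2*w + 6) + 26*w + 78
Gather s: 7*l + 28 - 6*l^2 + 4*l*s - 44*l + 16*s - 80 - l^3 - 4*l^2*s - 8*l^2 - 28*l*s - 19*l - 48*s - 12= -l^3 - 14*l^2 - 56*l + s*(-4*l^2 - 24*l - 32) - 64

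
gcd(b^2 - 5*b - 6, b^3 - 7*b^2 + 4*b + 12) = b^2 - 5*b - 6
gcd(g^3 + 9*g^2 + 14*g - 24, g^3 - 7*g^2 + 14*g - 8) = g - 1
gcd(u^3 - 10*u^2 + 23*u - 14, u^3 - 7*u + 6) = u^2 - 3*u + 2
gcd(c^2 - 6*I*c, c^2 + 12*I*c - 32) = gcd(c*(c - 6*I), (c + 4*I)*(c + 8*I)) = 1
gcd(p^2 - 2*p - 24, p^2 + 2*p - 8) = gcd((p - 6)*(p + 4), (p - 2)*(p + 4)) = p + 4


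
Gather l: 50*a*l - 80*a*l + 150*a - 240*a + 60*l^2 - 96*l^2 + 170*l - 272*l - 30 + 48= -90*a - 36*l^2 + l*(-30*a - 102) + 18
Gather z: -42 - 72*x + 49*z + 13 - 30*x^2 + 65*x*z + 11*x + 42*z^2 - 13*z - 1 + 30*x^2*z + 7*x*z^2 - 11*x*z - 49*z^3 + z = -30*x^2 - 61*x - 49*z^3 + z^2*(7*x + 42) + z*(30*x^2 + 54*x + 37) - 30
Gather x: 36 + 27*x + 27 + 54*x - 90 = 81*x - 27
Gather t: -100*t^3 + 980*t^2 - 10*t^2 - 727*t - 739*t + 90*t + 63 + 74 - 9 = -100*t^3 + 970*t^2 - 1376*t + 128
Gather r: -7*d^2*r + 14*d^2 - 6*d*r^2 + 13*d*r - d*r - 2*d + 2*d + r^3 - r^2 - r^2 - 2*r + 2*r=14*d^2 + r^3 + r^2*(-6*d - 2) + r*(-7*d^2 + 12*d)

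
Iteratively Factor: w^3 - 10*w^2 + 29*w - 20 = (w - 1)*(w^2 - 9*w + 20) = (w - 4)*(w - 1)*(w - 5)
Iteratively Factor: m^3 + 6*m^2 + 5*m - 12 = (m - 1)*(m^2 + 7*m + 12) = (m - 1)*(m + 3)*(m + 4)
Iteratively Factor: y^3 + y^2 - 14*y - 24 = (y + 2)*(y^2 - y - 12) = (y - 4)*(y + 2)*(y + 3)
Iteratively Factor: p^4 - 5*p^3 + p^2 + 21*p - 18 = (p + 2)*(p^3 - 7*p^2 + 15*p - 9) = (p - 3)*(p + 2)*(p^2 - 4*p + 3) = (p - 3)*(p - 1)*(p + 2)*(p - 3)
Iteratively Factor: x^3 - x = (x + 1)*(x^2 - x) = (x - 1)*(x + 1)*(x)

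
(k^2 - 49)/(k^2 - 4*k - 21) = (k + 7)/(k + 3)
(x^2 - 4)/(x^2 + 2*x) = (x - 2)/x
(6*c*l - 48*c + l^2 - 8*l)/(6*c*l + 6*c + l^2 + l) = (l - 8)/(l + 1)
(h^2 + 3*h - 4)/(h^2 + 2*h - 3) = (h + 4)/(h + 3)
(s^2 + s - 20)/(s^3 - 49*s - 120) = (s - 4)/(s^2 - 5*s - 24)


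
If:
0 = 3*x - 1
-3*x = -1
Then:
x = 1/3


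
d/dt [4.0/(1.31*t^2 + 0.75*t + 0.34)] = (-10.48*t - 3.0)/(1.31*t^2 + 0.75*t + 0.34)^2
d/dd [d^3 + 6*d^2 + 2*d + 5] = 3*d^2 + 12*d + 2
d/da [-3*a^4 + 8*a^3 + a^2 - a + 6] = -12*a^3 + 24*a^2 + 2*a - 1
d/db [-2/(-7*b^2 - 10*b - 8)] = 4*(-7*b - 5)/(7*b^2 + 10*b + 8)^2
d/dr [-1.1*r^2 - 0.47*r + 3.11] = -2.2*r - 0.47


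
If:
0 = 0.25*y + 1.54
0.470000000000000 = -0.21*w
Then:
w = -2.24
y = -6.16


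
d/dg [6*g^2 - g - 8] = 12*g - 1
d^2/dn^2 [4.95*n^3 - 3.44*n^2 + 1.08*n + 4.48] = 29.7*n - 6.88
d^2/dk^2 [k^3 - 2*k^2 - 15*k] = 6*k - 4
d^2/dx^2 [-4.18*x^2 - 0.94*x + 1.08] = -8.36000000000000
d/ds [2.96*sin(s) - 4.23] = 2.96*cos(s)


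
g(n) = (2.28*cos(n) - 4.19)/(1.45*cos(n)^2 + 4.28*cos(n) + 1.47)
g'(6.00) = 0.17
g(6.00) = -0.29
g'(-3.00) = 0.47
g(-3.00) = 4.79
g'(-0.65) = 0.52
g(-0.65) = -0.41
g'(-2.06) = 268.12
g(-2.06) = 23.80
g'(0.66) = -0.53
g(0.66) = -0.42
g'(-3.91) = -10.24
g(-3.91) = 6.80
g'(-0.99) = 1.24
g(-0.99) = -0.69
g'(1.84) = -91.09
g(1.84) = -11.05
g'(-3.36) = -0.77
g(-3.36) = 4.84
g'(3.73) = 4.18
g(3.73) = 5.60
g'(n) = (2.9*sin(n)*cos(n) + 4.28*sin(n))*(2.28*cos(n) - 4.19)/(1.45*cos(n)^2 + 4.28*cos(n) + 1.47)^2 - 2.28*sin(n)/(1.45*cos(n)^2 + 4.28*cos(n) + 1.47) = (3.306*cos(n)^2 - 12.151*cos(n) - 21.2848)*sin(n)/(2.1025*cos(n)^4 + 12.412*cos(n)^3 + 22.5814*cos(n)^2 + 12.5832*cos(n) + 2.1609)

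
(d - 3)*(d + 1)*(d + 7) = d^3 + 5*d^2 - 17*d - 21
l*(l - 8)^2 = l^3 - 16*l^2 + 64*l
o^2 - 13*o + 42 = (o - 7)*(o - 6)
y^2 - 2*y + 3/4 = (y - 3/2)*(y - 1/2)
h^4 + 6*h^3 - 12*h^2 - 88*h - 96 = (h - 4)*(h + 2)^2*(h + 6)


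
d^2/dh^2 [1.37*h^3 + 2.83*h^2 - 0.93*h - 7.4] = 8.22*h + 5.66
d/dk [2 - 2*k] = -2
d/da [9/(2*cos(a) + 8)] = 9*sin(a)/(2*(cos(a) + 4)^2)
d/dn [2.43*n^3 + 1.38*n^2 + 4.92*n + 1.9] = 7.29*n^2 + 2.76*n + 4.92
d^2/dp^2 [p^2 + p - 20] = 2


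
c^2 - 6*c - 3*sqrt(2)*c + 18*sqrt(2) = (c - 6)*(c - 3*sqrt(2))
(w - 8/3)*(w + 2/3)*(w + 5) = w^3 + 3*w^2 - 106*w/9 - 80/9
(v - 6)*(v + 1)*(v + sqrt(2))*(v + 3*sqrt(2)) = v^4 - 5*v^3 + 4*sqrt(2)*v^3 - 20*sqrt(2)*v^2 - 24*sqrt(2)*v - 30*v - 36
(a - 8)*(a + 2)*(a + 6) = a^3 - 52*a - 96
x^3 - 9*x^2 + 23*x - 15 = (x - 5)*(x - 3)*(x - 1)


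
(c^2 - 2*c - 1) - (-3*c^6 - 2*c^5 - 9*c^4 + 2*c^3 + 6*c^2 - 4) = 3*c^6 + 2*c^5 + 9*c^4 - 2*c^3 - 5*c^2 - 2*c + 3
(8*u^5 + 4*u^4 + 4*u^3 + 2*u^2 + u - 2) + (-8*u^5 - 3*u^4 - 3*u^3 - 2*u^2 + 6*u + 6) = u^4 + u^3 + 7*u + 4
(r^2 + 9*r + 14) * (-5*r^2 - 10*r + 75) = -5*r^4 - 55*r^3 - 85*r^2 + 535*r + 1050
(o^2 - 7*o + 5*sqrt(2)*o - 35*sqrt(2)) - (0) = o^2 - 7*o + 5*sqrt(2)*o - 35*sqrt(2)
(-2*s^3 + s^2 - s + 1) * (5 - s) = 2*s^4 - 11*s^3 + 6*s^2 - 6*s + 5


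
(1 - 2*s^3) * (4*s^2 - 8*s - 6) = -8*s^5 + 16*s^4 + 12*s^3 + 4*s^2 - 8*s - 6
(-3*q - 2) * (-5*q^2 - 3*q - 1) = 15*q^3 + 19*q^2 + 9*q + 2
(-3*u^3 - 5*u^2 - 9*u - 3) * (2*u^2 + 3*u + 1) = -6*u^5 - 19*u^4 - 36*u^3 - 38*u^2 - 18*u - 3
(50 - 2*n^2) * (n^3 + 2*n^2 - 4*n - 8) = -2*n^5 - 4*n^4 + 58*n^3 + 116*n^2 - 200*n - 400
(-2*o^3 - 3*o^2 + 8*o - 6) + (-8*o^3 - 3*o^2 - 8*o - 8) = -10*o^3 - 6*o^2 - 14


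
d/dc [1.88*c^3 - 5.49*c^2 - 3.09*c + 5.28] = 5.64*c^2 - 10.98*c - 3.09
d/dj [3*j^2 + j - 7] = 6*j + 1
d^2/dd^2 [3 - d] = 0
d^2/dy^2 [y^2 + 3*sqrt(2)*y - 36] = 2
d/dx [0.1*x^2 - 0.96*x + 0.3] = 0.2*x - 0.96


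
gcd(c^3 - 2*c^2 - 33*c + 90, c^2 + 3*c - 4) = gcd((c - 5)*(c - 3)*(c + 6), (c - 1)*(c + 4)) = 1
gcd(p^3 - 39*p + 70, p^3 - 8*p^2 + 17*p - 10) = p^2 - 7*p + 10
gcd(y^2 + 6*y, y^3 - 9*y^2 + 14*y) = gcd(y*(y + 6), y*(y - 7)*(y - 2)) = y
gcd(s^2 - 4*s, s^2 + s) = s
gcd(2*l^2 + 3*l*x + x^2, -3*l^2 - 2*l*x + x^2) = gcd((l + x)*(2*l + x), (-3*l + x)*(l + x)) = l + x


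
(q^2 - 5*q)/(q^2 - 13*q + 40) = q/(q - 8)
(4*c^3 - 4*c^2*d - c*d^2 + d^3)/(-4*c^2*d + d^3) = (-c + d)/d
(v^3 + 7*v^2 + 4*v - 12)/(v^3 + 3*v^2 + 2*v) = (v^2 + 5*v - 6)/(v*(v + 1))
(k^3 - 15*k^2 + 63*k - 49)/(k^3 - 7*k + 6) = (k^2 - 14*k + 49)/(k^2 + k - 6)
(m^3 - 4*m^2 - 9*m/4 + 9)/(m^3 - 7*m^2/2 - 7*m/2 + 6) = (m - 3/2)/(m - 1)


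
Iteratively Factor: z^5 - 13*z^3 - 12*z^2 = (z - 4)*(z^4 + 4*z^3 + 3*z^2) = z*(z - 4)*(z^3 + 4*z^2 + 3*z) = z*(z - 4)*(z + 1)*(z^2 + 3*z) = z*(z - 4)*(z + 1)*(z + 3)*(z)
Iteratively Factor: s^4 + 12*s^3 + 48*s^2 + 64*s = (s + 4)*(s^3 + 8*s^2 + 16*s) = s*(s + 4)*(s^2 + 8*s + 16) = s*(s + 4)^2*(s + 4)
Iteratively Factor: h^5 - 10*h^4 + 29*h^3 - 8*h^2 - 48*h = (h - 3)*(h^4 - 7*h^3 + 8*h^2 + 16*h) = (h - 4)*(h - 3)*(h^3 - 3*h^2 - 4*h) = (h - 4)*(h - 3)*(h + 1)*(h^2 - 4*h) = h*(h - 4)*(h - 3)*(h + 1)*(h - 4)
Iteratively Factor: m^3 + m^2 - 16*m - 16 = (m + 4)*(m^2 - 3*m - 4) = (m + 1)*(m + 4)*(m - 4)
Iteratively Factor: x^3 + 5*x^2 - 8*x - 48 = (x + 4)*(x^2 + x - 12) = (x + 4)^2*(x - 3)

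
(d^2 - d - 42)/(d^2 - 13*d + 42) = (d + 6)/(d - 6)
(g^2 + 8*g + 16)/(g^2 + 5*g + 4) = (g + 4)/(g + 1)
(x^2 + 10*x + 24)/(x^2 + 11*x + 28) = (x + 6)/(x + 7)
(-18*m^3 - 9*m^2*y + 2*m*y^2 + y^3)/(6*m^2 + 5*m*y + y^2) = -3*m + y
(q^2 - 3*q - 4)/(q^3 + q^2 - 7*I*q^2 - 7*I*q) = (q - 4)/(q*(q - 7*I))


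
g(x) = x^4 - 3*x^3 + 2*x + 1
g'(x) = 4*x^3 - 9*x^2 + 2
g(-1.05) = 3.59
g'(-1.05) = -12.55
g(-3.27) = 213.70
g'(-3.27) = -234.10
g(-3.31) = 223.21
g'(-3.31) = -241.66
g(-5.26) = 1192.57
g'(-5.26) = -829.13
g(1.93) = -2.83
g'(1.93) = -2.77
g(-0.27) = 0.52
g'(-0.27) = 1.27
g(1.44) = -0.78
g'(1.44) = -4.72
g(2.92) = 4.85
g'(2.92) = 24.85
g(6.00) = 661.00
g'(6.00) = 542.00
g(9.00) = 4393.00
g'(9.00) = 2189.00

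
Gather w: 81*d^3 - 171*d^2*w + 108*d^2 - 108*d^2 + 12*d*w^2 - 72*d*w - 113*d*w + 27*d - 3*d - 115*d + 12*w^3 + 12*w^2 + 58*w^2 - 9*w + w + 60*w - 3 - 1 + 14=81*d^3 - 91*d + 12*w^3 + w^2*(12*d + 70) + w*(-171*d^2 - 185*d + 52) + 10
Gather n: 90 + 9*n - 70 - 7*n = 2*n + 20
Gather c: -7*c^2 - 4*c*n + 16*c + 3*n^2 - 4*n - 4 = -7*c^2 + c*(16 - 4*n) + 3*n^2 - 4*n - 4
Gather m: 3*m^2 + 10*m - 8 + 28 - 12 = 3*m^2 + 10*m + 8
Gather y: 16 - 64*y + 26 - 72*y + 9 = 51 - 136*y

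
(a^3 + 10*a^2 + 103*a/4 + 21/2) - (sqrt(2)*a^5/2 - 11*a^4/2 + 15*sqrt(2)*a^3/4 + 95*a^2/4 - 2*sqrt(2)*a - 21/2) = -sqrt(2)*a^5/2 + 11*a^4/2 - 15*sqrt(2)*a^3/4 + a^3 - 55*a^2/4 + 2*sqrt(2)*a + 103*a/4 + 21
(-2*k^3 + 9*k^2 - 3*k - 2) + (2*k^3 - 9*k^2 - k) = -4*k - 2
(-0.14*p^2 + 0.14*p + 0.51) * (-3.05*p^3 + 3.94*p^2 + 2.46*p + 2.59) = 0.427*p^5 - 0.9786*p^4 - 1.3483*p^3 + 1.9912*p^2 + 1.6172*p + 1.3209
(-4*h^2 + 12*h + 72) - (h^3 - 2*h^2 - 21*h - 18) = -h^3 - 2*h^2 + 33*h + 90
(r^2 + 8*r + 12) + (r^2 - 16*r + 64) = 2*r^2 - 8*r + 76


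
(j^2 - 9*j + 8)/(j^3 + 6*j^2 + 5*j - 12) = (j - 8)/(j^2 + 7*j + 12)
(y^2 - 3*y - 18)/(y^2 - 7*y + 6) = (y + 3)/(y - 1)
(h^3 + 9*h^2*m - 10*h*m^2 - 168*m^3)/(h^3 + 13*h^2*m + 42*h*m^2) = (h - 4*m)/h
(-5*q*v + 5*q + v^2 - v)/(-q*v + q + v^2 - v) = (5*q - v)/(q - v)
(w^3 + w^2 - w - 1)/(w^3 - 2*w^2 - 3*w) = (w^2 - 1)/(w*(w - 3))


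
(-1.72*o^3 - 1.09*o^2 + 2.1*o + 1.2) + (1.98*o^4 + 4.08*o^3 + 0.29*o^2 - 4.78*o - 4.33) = 1.98*o^4 + 2.36*o^3 - 0.8*o^2 - 2.68*o - 3.13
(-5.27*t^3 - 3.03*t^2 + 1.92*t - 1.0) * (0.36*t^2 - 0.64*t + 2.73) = -1.8972*t^5 + 2.282*t^4 - 11.7567*t^3 - 9.8607*t^2 + 5.8816*t - 2.73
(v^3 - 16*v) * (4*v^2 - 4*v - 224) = 4*v^5 - 4*v^4 - 288*v^3 + 64*v^2 + 3584*v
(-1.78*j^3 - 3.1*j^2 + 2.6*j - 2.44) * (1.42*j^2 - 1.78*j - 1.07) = -2.5276*j^5 - 1.2336*j^4 + 11.1146*j^3 - 4.7758*j^2 + 1.5612*j + 2.6108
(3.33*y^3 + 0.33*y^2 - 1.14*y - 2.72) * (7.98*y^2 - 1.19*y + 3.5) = 26.5734*y^5 - 1.3293*y^4 + 2.1651*y^3 - 19.194*y^2 - 0.7532*y - 9.52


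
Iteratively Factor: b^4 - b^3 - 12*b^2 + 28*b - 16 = (b - 2)*(b^3 + b^2 - 10*b + 8) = (b - 2)*(b + 4)*(b^2 - 3*b + 2) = (b - 2)^2*(b + 4)*(b - 1)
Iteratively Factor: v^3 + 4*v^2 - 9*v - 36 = (v - 3)*(v^2 + 7*v + 12) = (v - 3)*(v + 4)*(v + 3)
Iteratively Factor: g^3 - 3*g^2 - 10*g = (g - 5)*(g^2 + 2*g) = g*(g - 5)*(g + 2)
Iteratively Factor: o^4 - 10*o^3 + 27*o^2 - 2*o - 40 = (o - 5)*(o^3 - 5*o^2 + 2*o + 8) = (o - 5)*(o + 1)*(o^2 - 6*o + 8) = (o - 5)*(o - 4)*(o + 1)*(o - 2)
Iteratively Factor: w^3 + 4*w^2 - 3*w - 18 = (w + 3)*(w^2 + w - 6) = (w + 3)^2*(w - 2)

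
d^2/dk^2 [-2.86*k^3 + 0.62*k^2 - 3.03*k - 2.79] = 1.24 - 17.16*k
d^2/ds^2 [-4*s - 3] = 0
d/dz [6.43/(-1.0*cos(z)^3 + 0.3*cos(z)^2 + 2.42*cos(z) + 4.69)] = (-19.29*cos(z)^2 + 3.858*cos(z) + 15.5606)*sin(z)/(-1.0*cos(z)^3 + 0.3*cos(z)^2 + 2.42*cos(z) + 4.69)^2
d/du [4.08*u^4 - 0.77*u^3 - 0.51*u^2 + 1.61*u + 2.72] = 16.32*u^3 - 2.31*u^2 - 1.02*u + 1.61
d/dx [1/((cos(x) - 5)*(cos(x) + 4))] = (-sin(x) + sin(2*x))/((cos(x) - 5)^2*(cos(x) + 4)^2)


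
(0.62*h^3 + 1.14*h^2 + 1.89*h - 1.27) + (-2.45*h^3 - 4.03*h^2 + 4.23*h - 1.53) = -1.83*h^3 - 2.89*h^2 + 6.12*h - 2.8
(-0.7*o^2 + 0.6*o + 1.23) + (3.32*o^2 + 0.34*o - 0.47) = 2.62*o^2 + 0.94*o + 0.76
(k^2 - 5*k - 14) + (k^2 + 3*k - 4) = 2*k^2 - 2*k - 18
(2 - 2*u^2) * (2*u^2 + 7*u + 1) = -4*u^4 - 14*u^3 + 2*u^2 + 14*u + 2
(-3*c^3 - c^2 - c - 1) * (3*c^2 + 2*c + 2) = -9*c^5 - 9*c^4 - 11*c^3 - 7*c^2 - 4*c - 2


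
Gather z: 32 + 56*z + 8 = 56*z + 40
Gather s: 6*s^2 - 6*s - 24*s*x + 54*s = 6*s^2 + s*(48 - 24*x)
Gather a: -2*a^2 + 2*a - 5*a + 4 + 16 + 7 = -2*a^2 - 3*a + 27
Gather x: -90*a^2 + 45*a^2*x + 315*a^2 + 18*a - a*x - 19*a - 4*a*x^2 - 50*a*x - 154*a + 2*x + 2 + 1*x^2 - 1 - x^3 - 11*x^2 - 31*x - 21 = 225*a^2 - 155*a - x^3 + x^2*(-4*a - 10) + x*(45*a^2 - 51*a - 29) - 20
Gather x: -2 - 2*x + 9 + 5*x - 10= 3*x - 3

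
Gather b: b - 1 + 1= b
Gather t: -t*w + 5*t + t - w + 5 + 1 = t*(6 - w) - w + 6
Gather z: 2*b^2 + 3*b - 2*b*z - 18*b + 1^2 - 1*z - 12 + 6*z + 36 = 2*b^2 - 15*b + z*(5 - 2*b) + 25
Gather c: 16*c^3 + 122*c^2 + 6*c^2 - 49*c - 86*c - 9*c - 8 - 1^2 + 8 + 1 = 16*c^3 + 128*c^2 - 144*c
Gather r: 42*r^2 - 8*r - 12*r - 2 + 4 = 42*r^2 - 20*r + 2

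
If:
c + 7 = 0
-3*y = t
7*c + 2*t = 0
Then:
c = -7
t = 49/2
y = -49/6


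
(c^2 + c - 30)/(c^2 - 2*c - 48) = (c - 5)/(c - 8)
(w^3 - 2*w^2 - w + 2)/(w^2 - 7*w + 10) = (w^2 - 1)/(w - 5)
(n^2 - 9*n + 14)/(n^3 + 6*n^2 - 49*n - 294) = (n - 2)/(n^2 + 13*n + 42)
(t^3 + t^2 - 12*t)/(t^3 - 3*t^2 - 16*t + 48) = t/(t - 4)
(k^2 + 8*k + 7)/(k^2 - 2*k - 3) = (k + 7)/(k - 3)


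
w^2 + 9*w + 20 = (w + 4)*(w + 5)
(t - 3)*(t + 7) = t^2 + 4*t - 21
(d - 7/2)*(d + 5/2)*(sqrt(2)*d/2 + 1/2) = sqrt(2)*d^3/2 - sqrt(2)*d^2/2 + d^2/2 - 35*sqrt(2)*d/8 - d/2 - 35/8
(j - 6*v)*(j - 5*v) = j^2 - 11*j*v + 30*v^2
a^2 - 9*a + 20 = (a - 5)*(a - 4)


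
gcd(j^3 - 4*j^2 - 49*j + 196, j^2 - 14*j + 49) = j - 7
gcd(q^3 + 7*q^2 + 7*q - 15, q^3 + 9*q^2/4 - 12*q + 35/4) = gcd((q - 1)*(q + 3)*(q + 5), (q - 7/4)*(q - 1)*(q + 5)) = q^2 + 4*q - 5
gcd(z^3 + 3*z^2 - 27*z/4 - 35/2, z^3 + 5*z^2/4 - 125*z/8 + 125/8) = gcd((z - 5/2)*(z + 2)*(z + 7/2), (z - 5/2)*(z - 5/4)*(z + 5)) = z - 5/2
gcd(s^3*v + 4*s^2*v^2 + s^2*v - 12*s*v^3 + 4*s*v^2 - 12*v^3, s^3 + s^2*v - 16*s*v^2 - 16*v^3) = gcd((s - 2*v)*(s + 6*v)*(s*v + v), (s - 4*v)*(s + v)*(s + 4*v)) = 1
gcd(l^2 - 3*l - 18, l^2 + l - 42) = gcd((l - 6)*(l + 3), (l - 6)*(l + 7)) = l - 6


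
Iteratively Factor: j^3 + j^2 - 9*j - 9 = (j + 3)*(j^2 - 2*j - 3) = (j + 1)*(j + 3)*(j - 3)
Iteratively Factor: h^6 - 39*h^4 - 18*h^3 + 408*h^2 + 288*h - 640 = (h - 4)*(h^5 + 4*h^4 - 23*h^3 - 110*h^2 - 32*h + 160) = (h - 4)*(h + 4)*(h^4 - 23*h^2 - 18*h + 40) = (h - 5)*(h - 4)*(h + 4)*(h^3 + 5*h^2 + 2*h - 8) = (h - 5)*(h - 4)*(h + 4)^2*(h^2 + h - 2) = (h - 5)*(h - 4)*(h + 2)*(h + 4)^2*(h - 1)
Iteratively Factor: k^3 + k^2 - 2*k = (k - 1)*(k^2 + 2*k) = k*(k - 1)*(k + 2)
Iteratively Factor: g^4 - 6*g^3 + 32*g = (g + 2)*(g^3 - 8*g^2 + 16*g) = g*(g + 2)*(g^2 - 8*g + 16) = g*(g - 4)*(g + 2)*(g - 4)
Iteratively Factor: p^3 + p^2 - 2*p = (p)*(p^2 + p - 2) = p*(p + 2)*(p - 1)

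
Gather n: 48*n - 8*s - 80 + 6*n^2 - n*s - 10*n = 6*n^2 + n*(38 - s) - 8*s - 80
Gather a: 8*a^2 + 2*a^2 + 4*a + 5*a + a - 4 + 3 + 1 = 10*a^2 + 10*a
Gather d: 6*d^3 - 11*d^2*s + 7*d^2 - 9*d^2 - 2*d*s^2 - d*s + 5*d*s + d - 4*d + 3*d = 6*d^3 + d^2*(-11*s - 2) + d*(-2*s^2 + 4*s)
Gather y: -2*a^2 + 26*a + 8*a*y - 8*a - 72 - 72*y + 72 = -2*a^2 + 18*a + y*(8*a - 72)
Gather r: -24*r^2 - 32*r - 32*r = -24*r^2 - 64*r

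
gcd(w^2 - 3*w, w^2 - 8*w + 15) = w - 3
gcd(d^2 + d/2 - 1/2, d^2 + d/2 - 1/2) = d^2 + d/2 - 1/2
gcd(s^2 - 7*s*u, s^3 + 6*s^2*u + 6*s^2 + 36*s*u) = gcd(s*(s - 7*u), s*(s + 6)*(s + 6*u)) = s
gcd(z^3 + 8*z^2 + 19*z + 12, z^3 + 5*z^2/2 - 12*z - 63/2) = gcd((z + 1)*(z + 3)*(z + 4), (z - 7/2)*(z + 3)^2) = z + 3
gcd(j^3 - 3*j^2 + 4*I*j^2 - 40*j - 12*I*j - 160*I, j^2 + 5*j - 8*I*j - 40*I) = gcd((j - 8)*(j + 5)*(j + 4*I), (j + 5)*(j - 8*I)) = j + 5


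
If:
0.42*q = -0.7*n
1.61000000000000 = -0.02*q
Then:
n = 48.30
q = -80.50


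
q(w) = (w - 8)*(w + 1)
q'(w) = 2*w - 7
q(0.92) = -13.59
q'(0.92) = -5.16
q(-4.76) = 47.98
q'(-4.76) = -16.52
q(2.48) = -19.21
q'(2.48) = -2.04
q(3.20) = -20.16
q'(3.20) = -0.60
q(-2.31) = 13.51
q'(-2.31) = -11.62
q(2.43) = -19.11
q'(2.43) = -2.14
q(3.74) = -20.19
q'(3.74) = 0.48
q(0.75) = -12.69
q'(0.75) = -5.50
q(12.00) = 52.00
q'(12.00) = 17.00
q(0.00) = -8.00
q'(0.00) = -7.00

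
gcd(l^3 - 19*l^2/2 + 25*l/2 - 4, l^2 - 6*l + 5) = l - 1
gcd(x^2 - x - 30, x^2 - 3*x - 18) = x - 6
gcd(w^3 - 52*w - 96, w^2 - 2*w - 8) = w + 2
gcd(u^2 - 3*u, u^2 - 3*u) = u^2 - 3*u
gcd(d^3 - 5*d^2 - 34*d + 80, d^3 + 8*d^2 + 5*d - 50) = d^2 + 3*d - 10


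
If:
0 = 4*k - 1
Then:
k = 1/4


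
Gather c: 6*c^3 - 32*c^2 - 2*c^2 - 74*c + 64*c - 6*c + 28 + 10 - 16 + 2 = 6*c^3 - 34*c^2 - 16*c + 24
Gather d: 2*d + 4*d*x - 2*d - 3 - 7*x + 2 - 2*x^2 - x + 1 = 4*d*x - 2*x^2 - 8*x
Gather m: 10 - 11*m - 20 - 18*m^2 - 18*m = -18*m^2 - 29*m - 10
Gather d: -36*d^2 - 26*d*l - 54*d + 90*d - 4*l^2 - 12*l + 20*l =-36*d^2 + d*(36 - 26*l) - 4*l^2 + 8*l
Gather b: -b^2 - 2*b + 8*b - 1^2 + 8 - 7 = -b^2 + 6*b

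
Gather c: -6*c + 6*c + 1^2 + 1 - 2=0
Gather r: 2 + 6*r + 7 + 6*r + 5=12*r + 14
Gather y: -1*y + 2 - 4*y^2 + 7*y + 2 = -4*y^2 + 6*y + 4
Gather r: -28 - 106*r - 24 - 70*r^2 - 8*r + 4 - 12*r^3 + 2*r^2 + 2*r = -12*r^3 - 68*r^2 - 112*r - 48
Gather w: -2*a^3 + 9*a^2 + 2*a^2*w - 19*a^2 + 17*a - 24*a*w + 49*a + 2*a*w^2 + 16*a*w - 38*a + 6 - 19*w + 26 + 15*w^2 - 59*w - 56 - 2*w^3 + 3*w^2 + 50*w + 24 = -2*a^3 - 10*a^2 + 28*a - 2*w^3 + w^2*(2*a + 18) + w*(2*a^2 - 8*a - 28)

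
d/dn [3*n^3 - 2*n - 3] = 9*n^2 - 2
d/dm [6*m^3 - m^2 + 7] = 2*m*(9*m - 1)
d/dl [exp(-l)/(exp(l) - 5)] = (5 - 2*exp(l))*exp(-l)/(exp(2*l) - 10*exp(l) + 25)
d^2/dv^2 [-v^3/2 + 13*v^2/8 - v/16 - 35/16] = 13/4 - 3*v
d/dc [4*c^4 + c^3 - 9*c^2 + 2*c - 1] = 16*c^3 + 3*c^2 - 18*c + 2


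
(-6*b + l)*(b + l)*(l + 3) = -6*b^2*l - 18*b^2 - 5*b*l^2 - 15*b*l + l^3 + 3*l^2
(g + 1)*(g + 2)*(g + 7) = g^3 + 10*g^2 + 23*g + 14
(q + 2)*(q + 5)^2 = q^3 + 12*q^2 + 45*q + 50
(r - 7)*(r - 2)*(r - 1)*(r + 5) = r^4 - 5*r^3 - 27*r^2 + 101*r - 70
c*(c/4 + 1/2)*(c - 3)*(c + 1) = c^4/4 - 7*c^2/4 - 3*c/2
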